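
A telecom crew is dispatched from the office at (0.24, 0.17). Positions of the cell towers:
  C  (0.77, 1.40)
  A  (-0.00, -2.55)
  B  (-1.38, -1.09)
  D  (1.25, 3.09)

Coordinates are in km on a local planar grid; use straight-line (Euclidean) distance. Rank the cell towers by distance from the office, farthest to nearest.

Distances from the office:
D (1.25, 3.09): 3.1 km
A (-0.00, -2.55): 2.7 km
B (-1.38, -1.09): 2.1 km
C (0.77, 1.40): 1.3 km

D, A, B, C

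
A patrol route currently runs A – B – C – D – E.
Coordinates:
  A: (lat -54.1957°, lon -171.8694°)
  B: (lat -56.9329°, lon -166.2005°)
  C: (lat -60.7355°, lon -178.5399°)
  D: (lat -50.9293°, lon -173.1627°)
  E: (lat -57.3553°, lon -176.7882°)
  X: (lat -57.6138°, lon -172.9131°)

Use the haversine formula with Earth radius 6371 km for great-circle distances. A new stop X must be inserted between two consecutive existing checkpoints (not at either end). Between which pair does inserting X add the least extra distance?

between B and C

Added distance for inserting X between each consecutive pair:
A–B: 327.5 km
B–C: 58.1 km
C–D: 75.7 km
D–E: 224.5 km
Smallest added distance is 58.1 km, inserting between B and C.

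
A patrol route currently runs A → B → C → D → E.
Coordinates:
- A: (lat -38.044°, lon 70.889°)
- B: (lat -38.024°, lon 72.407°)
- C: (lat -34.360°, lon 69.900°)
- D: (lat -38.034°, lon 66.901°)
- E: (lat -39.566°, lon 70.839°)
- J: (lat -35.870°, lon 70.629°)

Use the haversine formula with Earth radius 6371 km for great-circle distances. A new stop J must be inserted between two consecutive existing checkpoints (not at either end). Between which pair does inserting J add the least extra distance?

between B and C

Added distance for inserting J between each consecutive pair:
A–B: 396.8 km
B–C: 2.1 km
C–D: 100.8 km
D–E: 439.4 km
Smallest added distance is 2.1 km, inserting between B and C.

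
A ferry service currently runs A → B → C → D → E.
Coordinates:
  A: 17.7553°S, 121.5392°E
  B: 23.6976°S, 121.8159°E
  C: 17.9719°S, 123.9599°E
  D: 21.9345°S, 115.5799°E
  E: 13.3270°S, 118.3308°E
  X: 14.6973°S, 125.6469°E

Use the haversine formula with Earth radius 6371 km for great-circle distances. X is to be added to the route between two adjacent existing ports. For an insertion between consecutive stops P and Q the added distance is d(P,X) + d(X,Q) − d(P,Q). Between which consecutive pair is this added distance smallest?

Added distance for inserting X between each consecutive pair:
A–B: 971.9 km
B–C: 810.1 km
C–D: 758.2 km
D–E: 1135.6 km
Smallest added distance is 758.2 km, inserting between C and D.

between C and D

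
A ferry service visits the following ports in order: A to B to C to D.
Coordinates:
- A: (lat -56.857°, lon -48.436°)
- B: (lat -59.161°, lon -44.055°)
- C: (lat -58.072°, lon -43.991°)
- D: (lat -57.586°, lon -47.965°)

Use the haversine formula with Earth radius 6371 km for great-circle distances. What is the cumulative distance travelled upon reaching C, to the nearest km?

485 km

Leg distances:
A→B: 363.5 km  (cumulative 363.5 km)
B→C: 121.1 km  (cumulative 484.7 km)
Cumulative distance at C ≈ 485 km.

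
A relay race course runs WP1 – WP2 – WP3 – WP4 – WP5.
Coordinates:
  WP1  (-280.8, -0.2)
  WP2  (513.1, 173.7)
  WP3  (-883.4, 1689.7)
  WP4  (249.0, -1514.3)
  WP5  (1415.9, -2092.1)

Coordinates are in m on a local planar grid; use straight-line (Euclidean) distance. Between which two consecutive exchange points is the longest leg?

Leg distances:
WP1→WP2: 812.7 m
WP2→WP3: 2061.2 m
WP3→WP4: 3398.2 m
WP4→WP5: 1302.1 m
The longest leg is WP3–WP4 at 3398.2 m.

WP3–WP4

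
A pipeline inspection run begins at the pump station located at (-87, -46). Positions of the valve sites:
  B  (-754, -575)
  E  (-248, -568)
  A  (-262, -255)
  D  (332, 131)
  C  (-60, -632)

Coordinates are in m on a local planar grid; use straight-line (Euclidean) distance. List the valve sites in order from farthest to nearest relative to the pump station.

B, C, E, D, A

Distances from the pump station:
B (-754, -575): 851.3 m
C (-60, -632): 586.6 m
E (-248, -568): 546.3 m
D (332, 131): 454.9 m
A (-262, -255): 272.6 m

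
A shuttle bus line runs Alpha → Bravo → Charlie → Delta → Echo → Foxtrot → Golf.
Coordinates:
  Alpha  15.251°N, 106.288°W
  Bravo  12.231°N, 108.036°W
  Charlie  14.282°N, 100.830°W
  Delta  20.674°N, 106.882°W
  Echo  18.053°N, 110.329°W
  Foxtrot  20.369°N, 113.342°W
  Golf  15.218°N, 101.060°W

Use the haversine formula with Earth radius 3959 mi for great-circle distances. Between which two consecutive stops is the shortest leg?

Alpha–Bravo

Leg distances:
Alpha→Bravo: 239.4 mi
Bravo→Charlie: 504.9 mi
Charlie→Delta: 594.9 mi
Delta→Echo: 288.6 mi
Echo→Foxtrot: 253.5 mi
Foxtrot→Golf: 882.5 mi
The shortest leg is Alpha–Bravo at 239.4 mi.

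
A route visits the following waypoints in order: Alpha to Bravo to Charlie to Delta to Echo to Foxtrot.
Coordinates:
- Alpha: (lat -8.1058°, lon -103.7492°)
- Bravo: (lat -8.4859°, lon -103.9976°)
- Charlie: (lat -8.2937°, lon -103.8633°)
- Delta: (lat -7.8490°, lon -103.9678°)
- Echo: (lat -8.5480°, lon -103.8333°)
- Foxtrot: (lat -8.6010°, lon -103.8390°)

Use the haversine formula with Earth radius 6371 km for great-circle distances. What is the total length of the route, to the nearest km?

212 km

Leg distances:
Alpha→Bravo: 50.3 km  (cumulative 50.3 km)
Bravo→Charlie: 26.0 km  (cumulative 76.3 km)
Charlie→Delta: 50.8 km  (cumulative 127.1 km)
Delta→Echo: 79.1 km  (cumulative 206.2 km)
Echo→Foxtrot: 5.9 km  (cumulative 212.1 km)
Total route length ≈ 212 km.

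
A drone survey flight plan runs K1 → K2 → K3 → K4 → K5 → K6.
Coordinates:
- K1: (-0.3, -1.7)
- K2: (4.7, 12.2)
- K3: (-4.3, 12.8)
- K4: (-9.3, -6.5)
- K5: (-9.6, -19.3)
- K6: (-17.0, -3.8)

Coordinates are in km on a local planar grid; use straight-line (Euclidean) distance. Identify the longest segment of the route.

K3–K4

Leg distances:
K1→K2: 14.8 km
K2→K3: 9.0 km
K3→K4: 19.9 km
K4→K5: 12.8 km
K5→K6: 17.2 km
The longest leg is K3–K4 at 19.9 km.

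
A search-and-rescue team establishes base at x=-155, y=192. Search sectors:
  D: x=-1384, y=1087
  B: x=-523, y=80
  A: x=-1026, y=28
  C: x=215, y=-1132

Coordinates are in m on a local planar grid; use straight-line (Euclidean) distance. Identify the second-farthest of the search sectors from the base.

C

Distance to each, sorted:
D: 1520.4 m
C: 1374.7 m
A: 886.3 m
B: 384.7 m
The second-farthest is C at 1374.7 m.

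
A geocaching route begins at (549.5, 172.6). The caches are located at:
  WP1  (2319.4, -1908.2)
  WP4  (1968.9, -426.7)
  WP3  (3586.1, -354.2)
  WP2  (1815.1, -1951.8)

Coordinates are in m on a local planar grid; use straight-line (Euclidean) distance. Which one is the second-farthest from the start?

WP1

Distances from the start ((549.5, 172.6)):
WP3: 3082.0 m
WP1: 2731.7 m
WP2: 2472.8 m
WP4: 1540.7 m
The second-farthest is WP1 at 2731.7 m.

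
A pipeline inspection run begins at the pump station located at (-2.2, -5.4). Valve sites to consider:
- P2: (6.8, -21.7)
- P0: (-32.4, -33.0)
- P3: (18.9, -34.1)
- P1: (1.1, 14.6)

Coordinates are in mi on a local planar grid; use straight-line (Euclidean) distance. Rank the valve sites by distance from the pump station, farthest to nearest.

P0, P3, P1, P2

Computing each straight-line distance from (-2.2, -5.4):
P0 (-32.4, -33.0): 40.9 mi
P3 (18.9, -34.1): 35.6 mi
P1 (1.1, 14.6): 20.3 mi
P2 (6.8, -21.7): 18.6 mi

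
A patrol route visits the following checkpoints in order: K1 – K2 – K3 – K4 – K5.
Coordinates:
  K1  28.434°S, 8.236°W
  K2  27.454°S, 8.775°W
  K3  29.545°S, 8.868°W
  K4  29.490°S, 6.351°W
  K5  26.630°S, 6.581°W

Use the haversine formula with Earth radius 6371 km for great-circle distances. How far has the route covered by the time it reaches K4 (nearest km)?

597 km

Leg distances:
K1→K2: 121.2 km  (cumulative 121.2 km)
K2→K3: 232.7 km  (cumulative 353.8 km)
K3→K4: 243.6 km  (cumulative 597.5 km)
Cumulative distance at K4 ≈ 597 km.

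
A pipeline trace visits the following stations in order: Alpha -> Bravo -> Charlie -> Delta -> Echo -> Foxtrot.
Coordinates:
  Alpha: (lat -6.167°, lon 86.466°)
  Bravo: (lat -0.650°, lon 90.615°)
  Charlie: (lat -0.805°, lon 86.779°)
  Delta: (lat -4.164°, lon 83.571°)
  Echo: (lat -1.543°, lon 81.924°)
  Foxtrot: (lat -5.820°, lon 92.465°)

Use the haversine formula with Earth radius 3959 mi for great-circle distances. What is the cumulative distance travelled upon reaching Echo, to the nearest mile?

Leg distances:
Alpha→Bravo: 476.6 mi  (cumulative 476.6 mi)
Bravo→Charlie: 265.3 mi  (cumulative 741.9 mi)
Charlie→Delta: 320.8 mi  (cumulative 1062.6 mi)
Delta→Echo: 213.8 mi  (cumulative 1276.5 mi)
Cumulative distance at Echo ≈ 1276 mi.

1276 mi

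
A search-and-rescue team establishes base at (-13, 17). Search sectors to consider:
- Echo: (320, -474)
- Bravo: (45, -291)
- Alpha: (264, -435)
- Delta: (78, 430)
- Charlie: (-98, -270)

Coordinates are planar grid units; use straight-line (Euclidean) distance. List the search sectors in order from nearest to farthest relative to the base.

Computing each straight-line distance from (-13, 17):
Charlie (-98, -270): 299.3
Bravo (45, -291): 313.4
Delta (78, 430): 422.9
Alpha (264, -435): 530.1
Echo (320, -474): 593.3

Charlie, Bravo, Delta, Alpha, Echo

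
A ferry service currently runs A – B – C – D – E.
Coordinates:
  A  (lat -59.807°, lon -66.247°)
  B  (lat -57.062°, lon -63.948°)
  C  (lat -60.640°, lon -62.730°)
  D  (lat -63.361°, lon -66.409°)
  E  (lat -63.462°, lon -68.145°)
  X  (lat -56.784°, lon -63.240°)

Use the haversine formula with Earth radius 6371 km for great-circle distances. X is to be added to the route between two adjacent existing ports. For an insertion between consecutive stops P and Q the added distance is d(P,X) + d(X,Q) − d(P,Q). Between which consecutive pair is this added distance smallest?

between B and C

Added distance for inserting X between each consecutive pair:
A–B: 98.9 km
B–C: 78.7 km
C–D: 823.5 km
D–E: 1455.0 km
Smallest added distance is 78.7 km, inserting between B and C.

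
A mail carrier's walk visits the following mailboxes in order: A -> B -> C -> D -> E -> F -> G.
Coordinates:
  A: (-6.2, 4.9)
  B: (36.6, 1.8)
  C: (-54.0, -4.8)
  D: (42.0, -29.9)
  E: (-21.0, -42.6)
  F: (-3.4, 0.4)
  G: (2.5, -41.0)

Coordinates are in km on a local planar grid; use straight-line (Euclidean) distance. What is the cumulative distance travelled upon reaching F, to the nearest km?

Leg distances:
A→B: 42.9 km  (cumulative 42.9 km)
B→C: 90.8 km  (cumulative 133.8 km)
C→D: 99.2 km  (cumulative 233.0 km)
D→E: 64.3 km  (cumulative 297.2 km)
E→F: 46.5 km  (cumulative 343.7 km)
Cumulative distance at F ≈ 344 km.

344 km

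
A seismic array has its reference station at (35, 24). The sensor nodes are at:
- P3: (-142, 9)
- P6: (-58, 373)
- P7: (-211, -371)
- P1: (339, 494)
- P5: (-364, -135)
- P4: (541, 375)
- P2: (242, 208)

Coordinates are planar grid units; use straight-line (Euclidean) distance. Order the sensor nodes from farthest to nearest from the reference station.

P4, P1, P7, P5, P6, P2, P3

Distance from the reference station at (35, 24) to each:
P4 (541, 375): 615.8
P1 (339, 494): 559.7
P7 (-211, -371): 465.3
P5 (-364, -135): 429.5
P6 (-58, 373): 361.2
P2 (242, 208): 277.0
P3 (-142, 9): 177.6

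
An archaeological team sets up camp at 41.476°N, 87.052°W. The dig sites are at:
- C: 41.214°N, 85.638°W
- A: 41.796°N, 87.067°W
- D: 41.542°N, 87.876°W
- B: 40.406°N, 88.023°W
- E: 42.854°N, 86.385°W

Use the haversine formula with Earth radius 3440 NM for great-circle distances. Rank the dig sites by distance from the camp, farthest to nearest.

E, B, C, D, A

Computing each great-circle distance from 41.476°N, 87.052°W:
E 42.854°N, 86.385°W: 87.9 NM
B 40.406°N, 88.023°W: 77.9 NM
C 41.214°N, 85.638°W: 65.6 NM
D 41.542°N, 87.876°W: 37.3 NM
A 41.796°N, 87.067°W: 19.2 NM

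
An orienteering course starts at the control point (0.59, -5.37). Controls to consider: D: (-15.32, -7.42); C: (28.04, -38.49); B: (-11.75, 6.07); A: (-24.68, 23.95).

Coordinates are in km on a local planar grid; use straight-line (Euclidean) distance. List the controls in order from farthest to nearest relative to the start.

C, A, B, D

Distance from the start at (0.59, -5.37) to each:
C (28.04, -38.49): 43.0 km
A (-24.68, 23.95): 38.7 km
B (-11.75, 6.07): 16.8 km
D (-15.32, -7.42): 16.0 km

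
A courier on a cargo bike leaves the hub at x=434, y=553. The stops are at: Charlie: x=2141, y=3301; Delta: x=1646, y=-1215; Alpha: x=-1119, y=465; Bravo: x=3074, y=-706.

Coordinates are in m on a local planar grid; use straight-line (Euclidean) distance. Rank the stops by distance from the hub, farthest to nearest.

Charlie, Bravo, Delta, Alpha

Distances from the hub:
Charlie x=2141, y=3301: 3235.0 m
Bravo x=3074, y=-706: 2924.8 m
Delta x=1646, y=-1215: 2143.5 m
Alpha x=-1119, y=465: 1555.5 m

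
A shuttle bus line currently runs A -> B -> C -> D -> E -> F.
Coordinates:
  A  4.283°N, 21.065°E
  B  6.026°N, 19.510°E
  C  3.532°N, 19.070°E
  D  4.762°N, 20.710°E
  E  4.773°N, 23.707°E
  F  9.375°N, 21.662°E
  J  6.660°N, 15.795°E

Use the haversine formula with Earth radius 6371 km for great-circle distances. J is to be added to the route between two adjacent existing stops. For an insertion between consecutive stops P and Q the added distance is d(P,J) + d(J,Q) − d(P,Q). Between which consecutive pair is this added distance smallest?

between B and C

Added distance for inserting J between each consecutive pair:
A–B: 797.7 km
B–C: 637.5 km
C–D: 858.2 km
D–E: 1151.3 km
E–F: 1053.9 km
Smallest added distance is 637.5 km, inserting between B and C.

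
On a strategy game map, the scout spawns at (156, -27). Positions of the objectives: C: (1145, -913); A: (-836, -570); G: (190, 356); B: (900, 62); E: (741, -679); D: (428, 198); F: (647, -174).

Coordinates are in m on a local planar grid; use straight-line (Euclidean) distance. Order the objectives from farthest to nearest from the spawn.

Distances from the spawn:
C (1145, -913): 1327.8 m
A (-836, -570): 1130.9 m
E (741, -679): 876.0 m
B (900, 62): 749.3 m
F (647, -174): 512.5 m
G (190, 356): 384.5 m
D (428, 198): 353.0 m

C, A, E, B, F, G, D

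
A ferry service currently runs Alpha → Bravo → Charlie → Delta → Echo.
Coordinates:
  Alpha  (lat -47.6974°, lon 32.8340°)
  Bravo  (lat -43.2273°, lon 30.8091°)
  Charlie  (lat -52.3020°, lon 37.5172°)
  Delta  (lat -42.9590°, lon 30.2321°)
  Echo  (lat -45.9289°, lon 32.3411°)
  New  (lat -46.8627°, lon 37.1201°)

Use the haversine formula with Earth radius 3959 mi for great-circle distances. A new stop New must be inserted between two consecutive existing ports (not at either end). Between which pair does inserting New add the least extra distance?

between Bravo and Charlie

Added distance for inserting New between each consecutive pair:
Alpha–Bravo: 282.3 mi
Bravo–Charlie: 74.1 mi
Charlie–Delta: 79.3 mi
Delta–Echo: 438.0 mi
Smallest added distance is 74.1 mi, inserting between Bravo and Charlie.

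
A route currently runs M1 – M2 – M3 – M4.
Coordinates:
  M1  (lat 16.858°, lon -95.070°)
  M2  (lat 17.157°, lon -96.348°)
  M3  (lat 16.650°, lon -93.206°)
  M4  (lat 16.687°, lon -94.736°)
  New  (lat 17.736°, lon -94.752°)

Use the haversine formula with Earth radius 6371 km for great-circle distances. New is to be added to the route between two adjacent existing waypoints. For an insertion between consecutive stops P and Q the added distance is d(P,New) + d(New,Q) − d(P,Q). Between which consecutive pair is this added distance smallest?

Added distance for inserting New between each consecutive pair:
M1–M2: 144.5 km
M2–M3: 46.0 km
M3–M4: 157.5 km
Smallest added distance is 46.0 km, inserting between M2 and M3.

between M2 and M3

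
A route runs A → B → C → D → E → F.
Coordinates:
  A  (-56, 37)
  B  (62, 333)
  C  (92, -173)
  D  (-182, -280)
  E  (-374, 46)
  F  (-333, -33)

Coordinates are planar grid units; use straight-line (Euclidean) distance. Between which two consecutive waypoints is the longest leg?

B–C

Leg distances:
A→B: 318.7
B→C: 506.9
C→D: 294.2
D→E: 378.3
E→F: 89.0
The longest leg is B–C at 506.9.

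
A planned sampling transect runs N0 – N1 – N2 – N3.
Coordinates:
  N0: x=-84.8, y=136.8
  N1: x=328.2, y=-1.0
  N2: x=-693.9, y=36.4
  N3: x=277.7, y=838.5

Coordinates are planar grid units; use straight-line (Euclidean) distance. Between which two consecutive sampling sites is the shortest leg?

N0–N1

Leg distances:
N0→N1: 435.4
N1→N2: 1022.8
N2→N3: 1259.9
The shortest leg is N0–N1 at 435.4.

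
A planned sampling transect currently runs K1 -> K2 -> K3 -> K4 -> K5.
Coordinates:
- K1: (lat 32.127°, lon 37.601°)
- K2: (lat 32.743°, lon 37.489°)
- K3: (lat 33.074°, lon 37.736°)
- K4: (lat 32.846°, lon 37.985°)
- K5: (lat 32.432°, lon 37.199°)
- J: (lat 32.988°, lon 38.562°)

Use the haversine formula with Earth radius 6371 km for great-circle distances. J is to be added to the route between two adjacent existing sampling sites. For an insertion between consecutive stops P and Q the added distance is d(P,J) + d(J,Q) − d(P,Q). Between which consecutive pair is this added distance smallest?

between K3 and K4

Added distance for inserting J between each consecutive pair:
K1–K2: 166.0 km
K2–K3: 138.0 km
K3–K4: 99.3 km
K4–K5: 111.0 km
Smallest added distance is 99.3 km, inserting between K3 and K4.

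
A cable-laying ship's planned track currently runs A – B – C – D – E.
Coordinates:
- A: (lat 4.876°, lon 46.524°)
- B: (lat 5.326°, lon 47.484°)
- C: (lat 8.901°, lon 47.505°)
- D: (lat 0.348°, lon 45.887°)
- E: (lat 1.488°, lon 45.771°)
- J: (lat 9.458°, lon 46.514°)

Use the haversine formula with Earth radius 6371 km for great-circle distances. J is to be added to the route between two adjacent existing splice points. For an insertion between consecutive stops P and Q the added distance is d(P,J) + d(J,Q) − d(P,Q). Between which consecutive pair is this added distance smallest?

between C and D

Added distance for inserting J between each consecutive pair:
A–B: 863.7 km
B–C: 199.4 km
C–D: 172.8 km
D–E: 1778.0 km
Smallest added distance is 172.8 km, inserting between C and D.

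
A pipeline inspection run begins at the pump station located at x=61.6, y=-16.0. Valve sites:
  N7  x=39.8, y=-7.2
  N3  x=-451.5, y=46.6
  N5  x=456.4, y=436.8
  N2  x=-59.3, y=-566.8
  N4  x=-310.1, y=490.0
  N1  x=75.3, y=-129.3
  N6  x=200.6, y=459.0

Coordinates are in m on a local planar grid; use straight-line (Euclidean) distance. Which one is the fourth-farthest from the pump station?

Distances from the pump station (x=61.6, y=-16.0):
N4: 627.9 m
N5: 600.7 m
N2: 563.9 m
N3: 516.9 m
N6: 494.9 m
N1: 114.1 m
N7: 23.5 m
The fourth-farthest is N3 at 516.9 m.

N3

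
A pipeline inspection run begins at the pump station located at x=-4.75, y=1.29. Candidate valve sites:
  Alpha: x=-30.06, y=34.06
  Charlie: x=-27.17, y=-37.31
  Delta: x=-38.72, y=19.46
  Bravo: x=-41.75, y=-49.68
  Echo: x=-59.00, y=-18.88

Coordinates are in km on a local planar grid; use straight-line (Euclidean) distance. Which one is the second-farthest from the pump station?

Distances from the pump station (x=-4.75, y=1.29):
Bravo: 63.0 km
Echo: 57.9 km
Charlie: 44.6 km
Alpha: 41.4 km
Delta: 38.5 km
The second-farthest is Echo at 57.9 km.

Echo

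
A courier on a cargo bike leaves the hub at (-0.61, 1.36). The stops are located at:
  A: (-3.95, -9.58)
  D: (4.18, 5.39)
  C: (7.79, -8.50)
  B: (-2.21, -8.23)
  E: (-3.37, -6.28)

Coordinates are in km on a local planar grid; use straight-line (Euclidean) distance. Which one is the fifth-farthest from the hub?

Distance to each, sorted:
C: 13.0 km
A: 11.4 km
B: 9.7 km
E: 8.1 km
D: 6.3 km
The fifth-farthest is D at 6.3 km.

D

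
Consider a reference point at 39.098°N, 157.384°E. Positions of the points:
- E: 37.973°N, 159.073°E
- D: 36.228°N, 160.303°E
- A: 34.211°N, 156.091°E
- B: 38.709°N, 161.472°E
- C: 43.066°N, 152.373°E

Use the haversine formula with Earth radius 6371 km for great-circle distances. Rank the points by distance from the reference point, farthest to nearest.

C, A, D, B, E

Distance from the reference point at 39.098°N, 157.384°E to each:
C 43.066°N, 152.373°E: 608.9 km
A 34.211°N, 156.091°E: 555.5 km
D 36.228°N, 160.303°E: 409.7 km
B 38.709°N, 161.472°E: 356.3 km
E 37.973°N, 159.073°E: 192.9 km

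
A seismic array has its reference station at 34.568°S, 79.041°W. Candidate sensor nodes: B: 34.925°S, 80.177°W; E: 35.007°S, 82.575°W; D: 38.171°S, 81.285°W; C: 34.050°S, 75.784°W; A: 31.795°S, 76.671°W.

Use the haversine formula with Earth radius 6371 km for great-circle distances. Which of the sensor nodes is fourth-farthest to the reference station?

C

Distances from the reference station (34.568°S, 79.041°W):
D: 448.2 km
A: 379.1 km
E: 326.4 km
C: 304.6 km
B: 111.1 km
The fourth-farthest is C at 304.6 km.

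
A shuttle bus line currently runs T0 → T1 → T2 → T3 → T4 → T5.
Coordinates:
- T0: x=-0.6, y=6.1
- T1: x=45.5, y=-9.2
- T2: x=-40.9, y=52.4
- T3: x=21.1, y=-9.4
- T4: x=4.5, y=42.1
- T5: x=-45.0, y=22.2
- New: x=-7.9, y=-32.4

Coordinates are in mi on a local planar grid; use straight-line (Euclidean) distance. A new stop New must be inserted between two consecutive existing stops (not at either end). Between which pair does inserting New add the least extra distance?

Added distance for inserting New between each consecutive pair:
T0–T1: 48.8 mi
T1–T2: 43.1 mi
T2–T3: 40.5 mi
T3–T4: 58.4 mi
T4–T5: 88.2 mi
Smallest added distance is 40.5 mi, inserting between T2 and T3.

between T2 and T3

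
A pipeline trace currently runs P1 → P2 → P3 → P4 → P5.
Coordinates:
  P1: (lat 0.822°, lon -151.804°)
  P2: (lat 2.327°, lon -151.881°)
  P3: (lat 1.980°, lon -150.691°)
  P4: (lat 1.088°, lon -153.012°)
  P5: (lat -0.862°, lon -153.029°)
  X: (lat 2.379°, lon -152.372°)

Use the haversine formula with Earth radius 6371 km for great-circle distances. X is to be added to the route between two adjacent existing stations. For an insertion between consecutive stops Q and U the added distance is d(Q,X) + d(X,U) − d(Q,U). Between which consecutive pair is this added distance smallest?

Added distance for inserting X between each consecutive pair:
P1–P2: 71.6 km
P2–P3: 109.1 km
P3–P4: 75.8 km
P4–P5: 311.1 km
Smallest added distance is 71.6 km, inserting between P1 and P2.

between P1 and P2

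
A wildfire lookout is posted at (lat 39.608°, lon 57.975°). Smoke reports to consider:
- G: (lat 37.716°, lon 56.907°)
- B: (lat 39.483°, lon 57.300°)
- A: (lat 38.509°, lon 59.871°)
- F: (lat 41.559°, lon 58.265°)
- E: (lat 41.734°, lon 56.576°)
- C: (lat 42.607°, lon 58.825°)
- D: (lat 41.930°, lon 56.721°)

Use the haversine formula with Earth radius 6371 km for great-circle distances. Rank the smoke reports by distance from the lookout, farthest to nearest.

C, D, E, G, F, A, B

Computing each great-circle distance from (lat 39.608°, lon 57.975°):
C (lat 42.607°, lon 58.825°): 341.0 km
D (lat 41.930°, lon 56.721°): 278.9 km
E (lat 41.734°, lon 56.576°): 264.2 km
G (lat 37.716°, lon 56.907°): 229.9 km
F (lat 41.559°, lon 58.265°): 218.3 km
A (lat 38.509°, lon 59.871°): 204.3 km
B (lat 39.483°, lon 57.300°): 59.5 km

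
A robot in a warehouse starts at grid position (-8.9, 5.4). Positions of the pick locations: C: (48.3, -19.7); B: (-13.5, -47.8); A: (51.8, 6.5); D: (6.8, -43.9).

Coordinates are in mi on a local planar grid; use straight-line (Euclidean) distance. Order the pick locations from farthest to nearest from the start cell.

C, A, B, D

Distance from the start cell at (-8.9, 5.4) to each:
C (48.3, -19.7): 62.5 mi
A (51.8, 6.5): 60.7 mi
B (-13.5, -47.8): 53.4 mi
D (6.8, -43.9): 51.7 mi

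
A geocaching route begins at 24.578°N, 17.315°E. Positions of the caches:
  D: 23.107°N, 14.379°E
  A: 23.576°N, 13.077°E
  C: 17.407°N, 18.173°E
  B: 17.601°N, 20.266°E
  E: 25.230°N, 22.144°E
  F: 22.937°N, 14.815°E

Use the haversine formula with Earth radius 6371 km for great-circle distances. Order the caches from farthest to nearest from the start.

Computing each great-circle distance from 24.578°N, 17.315°E:
B 17.601°N, 20.266°E: 833.9 km
C 17.407°N, 18.173°E: 802.3 km
E 25.230°N, 22.144°E: 492.4 km
A 23.576°N, 13.077°E: 444.4 km
D 23.107°N, 14.379°E: 340.5 km
F 22.937°N, 14.815°E: 313.1 km

B, C, E, A, D, F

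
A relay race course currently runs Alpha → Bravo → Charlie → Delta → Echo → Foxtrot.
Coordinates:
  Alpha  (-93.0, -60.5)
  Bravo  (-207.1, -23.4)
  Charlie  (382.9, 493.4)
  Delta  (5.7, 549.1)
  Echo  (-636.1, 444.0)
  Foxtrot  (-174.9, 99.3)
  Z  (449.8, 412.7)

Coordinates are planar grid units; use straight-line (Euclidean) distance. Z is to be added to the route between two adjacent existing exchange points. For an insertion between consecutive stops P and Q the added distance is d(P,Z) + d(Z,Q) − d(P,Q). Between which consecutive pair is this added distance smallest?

between Bravo and Charlie

Added distance for inserting Z between each consecutive pair:
Alpha–Bravo: 1388.6
Bravo–Charlie: 109.0
Charlie–Delta: 188.1
Delta–Echo: 900.6
Echo–Foxtrot: 1209.5
Smallest added distance is 109.0, inserting between Bravo and Charlie.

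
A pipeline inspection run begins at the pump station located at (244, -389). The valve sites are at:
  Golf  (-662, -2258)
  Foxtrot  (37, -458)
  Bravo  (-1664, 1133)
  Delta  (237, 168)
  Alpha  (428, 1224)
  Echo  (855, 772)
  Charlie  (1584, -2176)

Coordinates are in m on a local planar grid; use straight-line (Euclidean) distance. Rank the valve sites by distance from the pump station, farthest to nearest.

Bravo, Charlie, Golf, Alpha, Echo, Delta, Foxtrot

Computing each straight-line distance from (244, -389):
Bravo (-1664, 1133): 2440.7 m
Charlie (1584, -2176): 2233.6 m
Golf (-662, -2258): 2077.0 m
Alpha (428, 1224): 1623.5 m
Echo (855, 772): 1312.0 m
Delta (237, 168): 557.0 m
Foxtrot (37, -458): 218.2 m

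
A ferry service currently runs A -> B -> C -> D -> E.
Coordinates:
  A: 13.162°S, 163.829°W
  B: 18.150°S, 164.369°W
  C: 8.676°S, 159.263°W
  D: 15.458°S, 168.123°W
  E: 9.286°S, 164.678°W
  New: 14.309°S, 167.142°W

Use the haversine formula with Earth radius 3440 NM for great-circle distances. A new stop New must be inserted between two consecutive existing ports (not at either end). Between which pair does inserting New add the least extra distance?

between D and E

Added distance for inserting New between each consecutive pair:
A–B: 184.6 NM
B–C: 212.2 NM
C–D: 2.8 NM
D–E: 2.0 NM
Smallest added distance is 2.0 NM, inserting between D and E.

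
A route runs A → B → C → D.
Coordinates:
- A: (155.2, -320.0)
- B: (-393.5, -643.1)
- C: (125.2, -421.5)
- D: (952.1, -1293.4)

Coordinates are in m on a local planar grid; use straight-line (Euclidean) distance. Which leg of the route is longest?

Leg distances:
A→B: 636.8 m
B→C: 564.1 m
C→D: 1201.7 m
The longest leg is C–D at 1201.7 m.

C–D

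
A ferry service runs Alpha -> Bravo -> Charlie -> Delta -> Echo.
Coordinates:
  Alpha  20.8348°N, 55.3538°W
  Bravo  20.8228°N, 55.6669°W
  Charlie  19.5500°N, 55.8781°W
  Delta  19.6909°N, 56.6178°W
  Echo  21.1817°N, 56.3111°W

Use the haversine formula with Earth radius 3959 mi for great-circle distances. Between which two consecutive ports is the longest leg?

Leg distances:
Alpha→Bravo: 20.2 mi
Bravo→Charlie: 89.0 mi
Charlie→Delta: 49.1 mi
Delta→Echo: 104.9 mi
The longest leg is Delta–Echo at 104.9 mi.

Delta–Echo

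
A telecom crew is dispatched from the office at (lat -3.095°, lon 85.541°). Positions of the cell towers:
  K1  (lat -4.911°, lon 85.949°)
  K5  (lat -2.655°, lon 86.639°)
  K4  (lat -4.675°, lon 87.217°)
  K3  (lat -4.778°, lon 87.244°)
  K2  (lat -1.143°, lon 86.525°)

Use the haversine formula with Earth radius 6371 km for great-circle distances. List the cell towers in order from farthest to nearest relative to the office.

K3, K4, K2, K1, K5

Distance from the office at (lat -3.095°, lon 85.541°) to each:
K3 (lat -4.778°, lon 87.244°): 265.9 km
K4 (lat -4.675°, lon 87.217°): 255.8 km
K2 (lat -1.143°, lon 86.525°): 243.0 km
K1 (lat -4.911°, lon 85.949°): 206.9 km
K5 (lat -2.655°, lon 86.639°): 131.4 km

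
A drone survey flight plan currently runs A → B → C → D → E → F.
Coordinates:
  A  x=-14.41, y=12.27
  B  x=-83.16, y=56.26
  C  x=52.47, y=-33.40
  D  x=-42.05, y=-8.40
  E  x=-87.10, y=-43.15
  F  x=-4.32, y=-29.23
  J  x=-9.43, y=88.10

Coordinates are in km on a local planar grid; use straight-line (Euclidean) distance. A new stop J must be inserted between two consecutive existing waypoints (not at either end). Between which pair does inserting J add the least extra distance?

Added distance for inserting J between each consecutive pair:
A–B: 74.7 km
B–C: 54.1 km
C–D: 140.5 km
D–E: 197.5 km
E–F: 186.0 km
Smallest added distance is 54.1 km, inserting between B and C.

between B and C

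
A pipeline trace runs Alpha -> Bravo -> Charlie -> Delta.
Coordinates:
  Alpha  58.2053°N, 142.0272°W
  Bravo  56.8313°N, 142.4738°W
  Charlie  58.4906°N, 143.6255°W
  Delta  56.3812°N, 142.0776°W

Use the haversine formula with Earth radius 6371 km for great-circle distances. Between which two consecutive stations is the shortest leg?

Leg distances:
Alpha→Bravo: 155.1 km
Bravo→Charlie: 196.8 km
Charlie→Delta: 252.2 km
The shortest leg is Alpha–Bravo at 155.1 km.

Alpha–Bravo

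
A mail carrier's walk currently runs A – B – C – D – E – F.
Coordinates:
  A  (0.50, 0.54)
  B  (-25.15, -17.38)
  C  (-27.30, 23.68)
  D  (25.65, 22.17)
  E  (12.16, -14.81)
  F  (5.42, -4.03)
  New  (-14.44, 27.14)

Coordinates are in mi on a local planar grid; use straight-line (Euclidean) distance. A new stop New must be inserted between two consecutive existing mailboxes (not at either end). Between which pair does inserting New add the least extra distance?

between C and D

Added distance for inserting New between each consecutive pair:
A–B: 45.0 mi
B–C: 18.0 mi
C–D: 0.7 mi
D–E: 50.7 mi
E–F: 73.9 mi
Smallest added distance is 0.7 mi, inserting between C and D.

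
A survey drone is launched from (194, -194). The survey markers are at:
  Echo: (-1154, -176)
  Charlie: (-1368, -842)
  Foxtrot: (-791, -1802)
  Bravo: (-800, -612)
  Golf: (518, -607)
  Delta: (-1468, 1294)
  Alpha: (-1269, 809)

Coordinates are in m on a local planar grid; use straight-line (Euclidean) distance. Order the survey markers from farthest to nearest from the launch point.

Delta, Foxtrot, Alpha, Charlie, Echo, Bravo, Golf

Computing each straight-line distance from (194, -194):
Delta (-1468, 1294): 2230.8 m
Foxtrot (-791, -1802): 1885.7 m
Alpha (-1269, 809): 1773.8 m
Charlie (-1368, -842): 1691.1 m
Echo (-1154, -176): 1348.1 m
Bravo (-800, -612): 1078.3 m
Golf (518, -607): 524.9 m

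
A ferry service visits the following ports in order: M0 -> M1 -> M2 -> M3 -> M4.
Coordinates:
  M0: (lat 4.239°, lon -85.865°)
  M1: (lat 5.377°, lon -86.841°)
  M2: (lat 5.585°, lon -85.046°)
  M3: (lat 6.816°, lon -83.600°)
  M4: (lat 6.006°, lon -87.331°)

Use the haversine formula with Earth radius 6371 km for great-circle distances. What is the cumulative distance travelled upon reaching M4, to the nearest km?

Leg distances:
M0→M1: 166.5 km  (cumulative 166.5 km)
M1→M2: 200.0 km  (cumulative 366.5 km)
M2→M3: 210.4 km  (cumulative 576.9 km)
M3→M4: 422.0 km  (cumulative 998.9 km)
Cumulative distance at M4 ≈ 999 km.

999 km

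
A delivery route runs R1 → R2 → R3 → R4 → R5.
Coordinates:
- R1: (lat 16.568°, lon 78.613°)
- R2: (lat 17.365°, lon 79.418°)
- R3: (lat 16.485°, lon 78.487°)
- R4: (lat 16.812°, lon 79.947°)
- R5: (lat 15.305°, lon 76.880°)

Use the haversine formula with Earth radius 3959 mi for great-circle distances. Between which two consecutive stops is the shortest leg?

R1–R2

Leg distances:
R1→R2: 76.6 mi
R2→R3: 86.5 mi
R3→R4: 99.3 mi
R4→R5: 228.7 mi
The shortest leg is R1–R2 at 76.6 mi.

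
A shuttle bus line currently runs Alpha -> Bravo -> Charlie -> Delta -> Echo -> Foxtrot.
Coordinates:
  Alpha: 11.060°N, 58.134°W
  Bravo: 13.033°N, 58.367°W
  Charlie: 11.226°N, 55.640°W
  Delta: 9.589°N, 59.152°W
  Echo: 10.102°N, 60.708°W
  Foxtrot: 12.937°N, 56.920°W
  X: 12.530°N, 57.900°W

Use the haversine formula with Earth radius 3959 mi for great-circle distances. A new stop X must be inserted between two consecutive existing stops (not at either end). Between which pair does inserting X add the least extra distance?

Added distance for inserting X between each consecutive pair:
Alpha–Bravo: 12.4 mi
Bravo–Charlie: 1.7 mi
Charlie–Delta: 133.5 mi
Delta–Echo: 362.2 mi
Echo–Foxtrot: 2.7 mi
Smallest added distance is 1.7 mi, inserting between Bravo and Charlie.

between Bravo and Charlie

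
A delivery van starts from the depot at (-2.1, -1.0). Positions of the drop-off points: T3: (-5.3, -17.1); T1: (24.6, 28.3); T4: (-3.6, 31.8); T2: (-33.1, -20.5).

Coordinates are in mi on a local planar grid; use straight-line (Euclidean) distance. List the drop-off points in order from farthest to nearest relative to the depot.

T1, T2, T4, T3

Computing each straight-line distance from (-2.1, -1.0):
T1 (24.6, 28.3): 39.6 mi
T2 (-33.1, -20.5): 36.6 mi
T4 (-3.6, 31.8): 32.8 mi
T3 (-5.3, -17.1): 16.4 mi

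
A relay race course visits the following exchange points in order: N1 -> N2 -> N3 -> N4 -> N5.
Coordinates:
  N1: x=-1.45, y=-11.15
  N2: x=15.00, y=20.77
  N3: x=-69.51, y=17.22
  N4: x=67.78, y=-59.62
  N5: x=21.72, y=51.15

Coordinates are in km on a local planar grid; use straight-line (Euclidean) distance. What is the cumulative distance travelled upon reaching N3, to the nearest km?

Leg distances:
N1→N2: 35.9 km  (cumulative 35.9 km)
N2→N3: 84.6 km  (cumulative 120.5 km)
Cumulative distance at N3 ≈ 120 km.

120 km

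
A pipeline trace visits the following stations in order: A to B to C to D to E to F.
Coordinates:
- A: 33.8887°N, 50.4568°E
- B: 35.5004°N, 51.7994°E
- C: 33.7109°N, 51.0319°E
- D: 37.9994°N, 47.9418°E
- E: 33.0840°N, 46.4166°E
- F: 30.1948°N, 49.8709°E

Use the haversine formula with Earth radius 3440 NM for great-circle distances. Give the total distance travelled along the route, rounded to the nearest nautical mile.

1081 NM

Leg distances:
A→B: 117.3 NM  (cumulative 117.3 NM)
B→C: 113.9 NM  (cumulative 231.2 NM)
C→D: 298.1 NM  (cumulative 529.3 NM)
D→E: 304.4 NM  (cumulative 833.7 NM)
E→F: 247.5 NM  (cumulative 1081.2 NM)
Total route length ≈ 1081 NM.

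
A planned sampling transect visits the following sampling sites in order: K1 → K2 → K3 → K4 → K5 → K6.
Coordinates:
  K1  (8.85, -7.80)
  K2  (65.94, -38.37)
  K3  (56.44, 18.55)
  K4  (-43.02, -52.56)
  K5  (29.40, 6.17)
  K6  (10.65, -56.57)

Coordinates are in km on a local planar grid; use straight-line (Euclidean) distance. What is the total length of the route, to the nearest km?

403 km

Leg distances:
K1→K2: 64.8 km  (cumulative 64.8 km)
K2→K3: 57.7 km  (cumulative 122.5 km)
K3→K4: 122.3 km  (cumulative 244.7 km)
K4→K5: 93.2 km  (cumulative 338.0 km)
K5→K6: 65.5 km  (cumulative 403.5 km)
Total route length ≈ 403 km.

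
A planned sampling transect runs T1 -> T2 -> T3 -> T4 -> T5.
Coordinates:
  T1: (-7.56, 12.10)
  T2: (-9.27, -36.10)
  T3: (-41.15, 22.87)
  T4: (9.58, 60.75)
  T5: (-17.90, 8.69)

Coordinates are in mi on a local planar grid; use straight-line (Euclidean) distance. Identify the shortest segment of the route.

Leg distances:
T1→T2: 48.2 mi
T2→T3: 67.0 mi
T3→T4: 63.3 mi
T4→T5: 58.9 mi
The shortest leg is T1–T2 at 48.2 mi.

T1–T2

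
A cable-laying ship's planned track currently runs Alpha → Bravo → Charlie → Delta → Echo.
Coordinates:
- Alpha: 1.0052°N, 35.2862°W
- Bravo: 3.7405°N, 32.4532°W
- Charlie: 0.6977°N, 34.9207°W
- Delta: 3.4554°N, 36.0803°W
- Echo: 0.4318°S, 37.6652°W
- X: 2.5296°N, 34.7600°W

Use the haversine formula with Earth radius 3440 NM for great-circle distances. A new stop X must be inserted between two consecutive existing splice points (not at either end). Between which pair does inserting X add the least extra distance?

Added distance for inserting X between each consecutive pair:
Alpha–Bravo: 16.7 NM
Bravo–Charlie: 31.5 NM
Charlie–Delta: 27.5 NM
Delta–Echo: 93.7 NM
Smallest added distance is 16.7 NM, inserting between Alpha and Bravo.

between Alpha and Bravo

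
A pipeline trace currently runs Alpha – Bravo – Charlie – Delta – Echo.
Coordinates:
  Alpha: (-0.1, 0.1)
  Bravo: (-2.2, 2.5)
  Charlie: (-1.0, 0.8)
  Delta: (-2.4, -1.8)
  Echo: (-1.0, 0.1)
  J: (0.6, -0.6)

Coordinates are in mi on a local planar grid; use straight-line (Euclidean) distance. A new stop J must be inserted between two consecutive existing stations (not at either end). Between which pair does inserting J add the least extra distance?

between Alpha and Bravo

Added distance for inserting J between each consecutive pair:
Alpha–Bravo: 2.0 mi
Bravo–Charlie: 4.2 mi
Charlie–Delta: 2.4 mi
Delta–Echo: 2.6 mi
Smallest added distance is 2.0 mi, inserting between Alpha and Bravo.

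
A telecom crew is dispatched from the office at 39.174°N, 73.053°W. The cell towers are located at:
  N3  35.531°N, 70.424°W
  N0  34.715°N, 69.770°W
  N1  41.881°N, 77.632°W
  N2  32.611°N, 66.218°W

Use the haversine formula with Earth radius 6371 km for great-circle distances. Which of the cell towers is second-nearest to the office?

N1

Distances from the office (39.174°N, 73.053°W):
N3: 466.9 km
N1: 490.2 km
N0: 575.2 km
N2: 954.2 km
The second-nearest is N1 at 490.2 km.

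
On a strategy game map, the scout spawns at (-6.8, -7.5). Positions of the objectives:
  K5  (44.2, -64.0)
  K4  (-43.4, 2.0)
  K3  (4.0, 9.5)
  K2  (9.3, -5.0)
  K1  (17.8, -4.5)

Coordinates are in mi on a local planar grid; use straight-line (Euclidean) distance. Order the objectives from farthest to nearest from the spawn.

Distance from the spawn at (-6.8, -7.5) to each:
K5 (44.2, -64.0): 76.1 mi
K4 (-43.4, 2.0): 37.8 mi
K1 (17.8, -4.5): 24.8 mi
K3 (4.0, 9.5): 20.1 mi
K2 (9.3, -5.0): 16.3 mi

K5, K4, K1, K3, K2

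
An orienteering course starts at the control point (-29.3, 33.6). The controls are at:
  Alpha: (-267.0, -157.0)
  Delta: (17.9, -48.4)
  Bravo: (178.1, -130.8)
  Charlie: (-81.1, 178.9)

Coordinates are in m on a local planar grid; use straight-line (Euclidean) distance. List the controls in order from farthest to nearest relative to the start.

Computing each straight-line distance from (-29.3, 33.6):
Alpha (-267.0, -157.0): 304.7 m
Bravo (178.1, -130.8): 264.7 m
Charlie (-81.1, 178.9): 154.3 m
Delta (17.9, -48.4): 94.6 m

Alpha, Bravo, Charlie, Delta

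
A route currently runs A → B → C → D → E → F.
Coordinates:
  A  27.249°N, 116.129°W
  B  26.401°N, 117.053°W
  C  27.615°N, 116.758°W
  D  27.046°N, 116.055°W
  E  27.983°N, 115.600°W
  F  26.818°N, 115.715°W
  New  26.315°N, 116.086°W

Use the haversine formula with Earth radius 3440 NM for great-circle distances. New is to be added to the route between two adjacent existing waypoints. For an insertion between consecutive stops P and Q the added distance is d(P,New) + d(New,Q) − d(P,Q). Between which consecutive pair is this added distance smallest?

between A and B

Added distance for inserting New between each consecutive pair:
A–B: 37.4 NM
B–C: 63.6 NM
C–D: 79.1 NM
D–E: 86.1 NM
E–F: 69.4 NM
Smallest added distance is 37.4 NM, inserting between A and B.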